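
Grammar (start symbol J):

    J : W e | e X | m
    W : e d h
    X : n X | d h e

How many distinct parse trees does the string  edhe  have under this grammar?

2

Parse trees for edhe:
  [J [W e d h] e]
  [J e [X d h e]]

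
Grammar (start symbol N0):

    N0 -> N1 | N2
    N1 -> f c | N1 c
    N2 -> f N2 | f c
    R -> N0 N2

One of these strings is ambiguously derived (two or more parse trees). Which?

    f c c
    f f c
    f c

f c

f c c: 1 tree
f f c: 1 tree
f c: 2 trees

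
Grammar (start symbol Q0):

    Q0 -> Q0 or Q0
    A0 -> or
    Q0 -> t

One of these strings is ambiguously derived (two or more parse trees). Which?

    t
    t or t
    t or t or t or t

t or t or t or t

t: 1 tree
t or t: 1 tree
t or t or t or t: 5 trees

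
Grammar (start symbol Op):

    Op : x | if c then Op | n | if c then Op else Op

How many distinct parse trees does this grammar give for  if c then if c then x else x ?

Parse trees for if c then if c then x else x:
  [Op if c then [Op if c then [Op x] else [Op x]]]
  [Op if c then [Op if c then [Op x]] else [Op x]]

2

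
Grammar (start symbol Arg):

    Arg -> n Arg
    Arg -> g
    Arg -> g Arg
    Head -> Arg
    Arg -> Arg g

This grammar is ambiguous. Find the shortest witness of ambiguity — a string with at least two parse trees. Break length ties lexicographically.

g g

length 1: no string has ≥2 trees
length 2: g g has 2 parse trees

Two derivations of g g:
  Arg ⇒ g Arg ⇒ g g
  Arg ⇒ Arg g ⇒ g g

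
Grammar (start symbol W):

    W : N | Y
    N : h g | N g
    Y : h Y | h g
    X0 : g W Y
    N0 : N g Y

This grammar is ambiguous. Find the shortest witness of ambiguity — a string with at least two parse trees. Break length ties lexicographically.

h g

length 2: h g has 2 parse trees

Two derivations of h g:
  W ⇒ N ⇒ h g
  W ⇒ Y ⇒ h g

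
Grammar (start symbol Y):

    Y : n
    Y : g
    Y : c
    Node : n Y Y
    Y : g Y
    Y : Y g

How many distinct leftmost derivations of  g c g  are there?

Parse trees for g c g:
  [Y g [Y [Y c] g]]
  [Y [Y g [Y c]] g]

2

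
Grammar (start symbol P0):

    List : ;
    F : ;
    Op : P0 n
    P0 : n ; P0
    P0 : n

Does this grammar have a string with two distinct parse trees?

Unambiguous

(Op, F, List are unreachable from P0, so their rules don't affect L(P0).) Right-recursive list with a separator: after each atom, whether the separator follows determines the rule. One parse per string.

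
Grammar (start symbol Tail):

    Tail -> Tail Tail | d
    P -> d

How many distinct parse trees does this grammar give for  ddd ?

2

Parse trees for ddd:
  [Tail [Tail d] [Tail [Tail d] [Tail d]]]
  [Tail [Tail [Tail d] [Tail d]] [Tail d]]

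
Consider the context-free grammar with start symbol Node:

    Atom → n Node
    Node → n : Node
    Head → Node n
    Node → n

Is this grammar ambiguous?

(Head, Atom are unreachable from Node, so their rules don't affect L(Node).) Right-recursive list with a separator: after each atom, whether the separator follows determines the rule. One parse per string.

Unambiguous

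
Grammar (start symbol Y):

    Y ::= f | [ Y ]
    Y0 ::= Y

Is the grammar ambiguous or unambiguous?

(Y0 is unreachable from Y, so its rules don't affect L(Y).) Each string is a nest of matched brackets around a single atom. An opening bracket forces the recursive rule; an atom forces the base rule.

Unambiguous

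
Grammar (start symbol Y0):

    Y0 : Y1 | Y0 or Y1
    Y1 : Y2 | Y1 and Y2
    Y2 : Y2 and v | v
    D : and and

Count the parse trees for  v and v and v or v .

Parse trees for v and v and v or v:
  [Y0 [Y0 [Y1 [Y2 [Y2 [Y2 v] and v] and v]]] or [Y1 [Y2 v]]]
  [Y0 [Y0 [Y1 [Y1 [Y2 v]] and [Y2 [Y2 v] and v]]] or [Y1 [Y2 v]]]
  [Y0 [Y0 [Y1 [Y1 [Y2 [Y2 v] and v]] and [Y2 v]]] or [Y1 [Y2 v]]]
  [Y0 [Y0 [Y1 [Y1 [Y1 [Y2 v]] and [Y2 v]] and [Y2 v]]] or [Y1 [Y2 v]]]

4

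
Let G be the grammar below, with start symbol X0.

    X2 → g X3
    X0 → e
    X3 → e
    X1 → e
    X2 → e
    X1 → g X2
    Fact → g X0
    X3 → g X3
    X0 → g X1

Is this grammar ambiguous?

(Fact is unreachable from X0, so its rules don't affect L(X0).) The reachable rules are right-linear with at most one rule per (nonterminal, next-terminal) pair. Each input token forces the next rule, so parsing is deterministic.

Unambiguous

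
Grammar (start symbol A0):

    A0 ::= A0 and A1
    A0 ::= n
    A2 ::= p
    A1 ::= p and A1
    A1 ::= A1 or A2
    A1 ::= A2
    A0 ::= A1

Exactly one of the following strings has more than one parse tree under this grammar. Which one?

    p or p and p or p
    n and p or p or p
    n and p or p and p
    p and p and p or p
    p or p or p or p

p and p and p or p

p or p and p or p: 1 tree
n and p or p or p: 1 tree
n and p or p and p: 1 tree
p and p and p or p: 7 trees
p or p or p or p: 1 tree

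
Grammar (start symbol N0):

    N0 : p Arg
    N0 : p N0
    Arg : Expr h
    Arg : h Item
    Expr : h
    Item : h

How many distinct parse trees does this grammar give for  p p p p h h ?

2

Parse trees for p p p p h h:
  [N0 p [N0 p [N0 p [N0 p [Arg [Expr h] h]]]]]
  [N0 p [N0 p [N0 p [N0 p [Arg h [Item h]]]]]]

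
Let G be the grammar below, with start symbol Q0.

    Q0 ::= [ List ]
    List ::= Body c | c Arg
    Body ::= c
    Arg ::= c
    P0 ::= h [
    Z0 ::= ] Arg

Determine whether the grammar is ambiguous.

Witness: [ c c ]

Derivation 1: Q0 ⇒ [ List ] ⇒ [ Body c ] ⇒ [ c c ]
Derivation 2: Q0 ⇒ [ List ] ⇒ [ c Arg ] ⇒ [ c c ]

Two distinct leftmost derivations for the same string.

Ambiguous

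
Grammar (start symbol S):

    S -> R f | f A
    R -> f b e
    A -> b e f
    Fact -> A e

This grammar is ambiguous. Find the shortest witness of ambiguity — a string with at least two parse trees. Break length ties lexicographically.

f b e f

length 4: f b e f has 2 parse trees

Two derivations of f b e f:
  S ⇒ R f ⇒ f b e f
  S ⇒ f A ⇒ f b e f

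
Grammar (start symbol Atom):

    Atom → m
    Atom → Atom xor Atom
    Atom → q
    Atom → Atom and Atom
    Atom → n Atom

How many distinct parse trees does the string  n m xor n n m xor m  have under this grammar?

9

Parse trees for n m xor n n m xor m (showing first 6 of 9):
  [Atom [Atom n [Atom m]] xor [Atom [Atom n [Atom n [Atom m]]] xor [Atom m]]]
  [Atom [Atom n [Atom m]] xor [Atom n [Atom [Atom n [Atom m]] xor [Atom m]]]]
  [Atom [Atom n [Atom m]] xor [Atom n [Atom n [Atom [Atom m] xor [Atom m]]]]]
  [Atom [Atom [Atom n [Atom m]] xor [Atom n [Atom n [Atom m]]]] xor [Atom m]]
  [Atom [Atom n [Atom [Atom m] xor [Atom n [Atom n [Atom m]]]]] xor [Atom m]]
  [Atom n [Atom [Atom m] xor [Atom [Atom n [Atom n [Atom m]]] xor [Atom m]]]]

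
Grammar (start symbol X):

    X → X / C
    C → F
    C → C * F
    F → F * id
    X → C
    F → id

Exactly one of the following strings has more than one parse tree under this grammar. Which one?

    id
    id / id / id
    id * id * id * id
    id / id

id * id * id * id

id: 1 tree
id / id / id: 1 tree
id * id * id * id: 8 trees
id / id: 1 tree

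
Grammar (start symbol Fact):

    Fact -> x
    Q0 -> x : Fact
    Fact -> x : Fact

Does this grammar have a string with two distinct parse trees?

(Q0 is unreachable from Fact, so its rules don't affect L(Fact).) The reachable grammar is A → atom sep A | atom. Each atom is followed by either the separator (recurse) or end-of-string (stop) — no choice point.

Unambiguous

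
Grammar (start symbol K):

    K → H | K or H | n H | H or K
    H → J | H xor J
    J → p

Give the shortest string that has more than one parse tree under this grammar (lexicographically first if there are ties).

length 1: no string has ≥2 trees
length 2: no string has ≥2 trees
length 3: p or p has 2 parse trees

Two derivations of p or p:
  K ⇒ K or H ⇒ H or H ⇒ J or H ⇒ p or H ⇒ p or J ⇒ p or p
  K ⇒ H or K ⇒ J or K ⇒ p or K ⇒ p or H ⇒ p or J ⇒ p or p

p or p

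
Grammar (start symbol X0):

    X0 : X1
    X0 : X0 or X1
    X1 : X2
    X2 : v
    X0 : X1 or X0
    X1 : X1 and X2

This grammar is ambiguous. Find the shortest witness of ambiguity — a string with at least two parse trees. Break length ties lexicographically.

v or v

length 1: no string has ≥2 trees
length 3: v or v has 2 parse trees

Two derivations of v or v:
  X0 ⇒ X0 or X1 ⇒ X1 or X1 ⇒ X2 or X1 ⇒ v or X1 ⇒ v or X2 ⇒ v or v
  X0 ⇒ X1 or X0 ⇒ X2 or X0 ⇒ v or X0 ⇒ v or X1 ⇒ v or X2 ⇒ v or v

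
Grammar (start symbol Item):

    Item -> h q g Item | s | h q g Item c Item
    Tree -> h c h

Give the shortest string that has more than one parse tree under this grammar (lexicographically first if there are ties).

length 1: no string has ≥2 trees
length 4: no string has ≥2 trees
length 6: no string has ≥2 trees
length 7: no string has ≥2 trees
length 9: h q g h q g s c s has 2 parse trees

Two derivations of h q g h q g s c s:
  Item ⇒ h q g Item ⇒ h q g h q g Item c Item ⇒ h q g h q g s c Item ⇒ h q g h q g s c s
  Item ⇒ h q g Item c Item ⇒ h q g h q g Item c Item ⇒ h q g h q g s c Item ⇒ h q g h q g s c s

h q g h q g s c s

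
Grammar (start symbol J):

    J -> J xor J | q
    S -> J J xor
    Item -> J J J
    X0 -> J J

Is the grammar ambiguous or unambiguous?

Ambiguous

Witness: q xor q xor q

Derivation 1: J ⇒ J xor J ⇒ J xor J xor J ⇒ q xor J xor J ⇒ q xor q xor J ⇒ q xor q xor q
Derivation 2: J ⇒ J xor J ⇒ q xor J ⇒ q xor J xor J ⇒ q xor q xor J ⇒ q xor q xor q

Two distinct leftmost derivations for the same string.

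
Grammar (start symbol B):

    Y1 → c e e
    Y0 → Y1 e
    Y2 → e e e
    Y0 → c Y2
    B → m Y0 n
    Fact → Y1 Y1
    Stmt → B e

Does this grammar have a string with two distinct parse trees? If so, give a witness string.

Ambiguous

Witness: m c e e e n

Derivation 1: B ⇒ m Y0 n ⇒ m Y1 e n ⇒ m c e e e n
Derivation 2: B ⇒ m Y0 n ⇒ m c Y2 n ⇒ m c e e e n

Two distinct leftmost derivations for the same string.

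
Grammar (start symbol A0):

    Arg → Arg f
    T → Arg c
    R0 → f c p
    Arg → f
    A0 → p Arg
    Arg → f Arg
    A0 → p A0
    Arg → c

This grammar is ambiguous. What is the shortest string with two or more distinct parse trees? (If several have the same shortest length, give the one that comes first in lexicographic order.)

p f f

length 2: no string has ≥2 trees
length 3: p f f has 2 parse trees

Two derivations of p f f:
  A0 ⇒ p Arg ⇒ p Arg f ⇒ p f f
  A0 ⇒ p Arg ⇒ p f Arg ⇒ p f f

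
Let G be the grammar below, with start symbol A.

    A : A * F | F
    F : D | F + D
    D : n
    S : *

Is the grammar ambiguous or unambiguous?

Unambiguous

(S is unreachable from A, so its rules don't affect L(A).) This is a standard precedence ladder (A over F over D), with each level left-recursive on its own operator ('*' at A, '+' at F). That structure is LR(1), hence unambiguous.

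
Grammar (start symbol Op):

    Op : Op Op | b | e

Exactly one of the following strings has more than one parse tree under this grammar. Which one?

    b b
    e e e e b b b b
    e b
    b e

e e e e b b b b

b b: 1 tree
e e e e b b b b: 429 trees
e b: 1 tree
b e: 1 tree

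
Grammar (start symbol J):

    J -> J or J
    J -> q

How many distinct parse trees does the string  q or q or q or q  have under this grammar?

Parse trees for q or q or q or q:
  [J [J q] or [J [J q] or [J [J q] or [J q]]]]
  [J [J q] or [J [J [J q] or [J q]] or [J q]]]
  [J [J [J q] or [J q]] or [J [J q] or [J q]]]
  [J [J [J q] or [J [J q] or [J q]]] or [J q]]
  [J [J [J [J q] or [J q]] or [J q]] or [J q]]

5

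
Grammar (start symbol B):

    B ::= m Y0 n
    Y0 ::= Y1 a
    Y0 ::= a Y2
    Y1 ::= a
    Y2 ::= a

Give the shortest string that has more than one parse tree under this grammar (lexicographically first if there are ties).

length 4: m a a n has 2 parse trees

Two derivations of m a a n:
  B ⇒ m Y0 n ⇒ m Y1 a n ⇒ m a a n
  B ⇒ m Y0 n ⇒ m a Y2 n ⇒ m a a n

m a a n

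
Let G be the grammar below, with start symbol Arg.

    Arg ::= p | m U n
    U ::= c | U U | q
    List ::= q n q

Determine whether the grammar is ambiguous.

Witness: m c c c n

Derivation 1: Arg ⇒ m U n ⇒ m U U n ⇒ m c U n ⇒ m c U U n ⇒ m c c U n ⇒ m c c c n
Derivation 2: Arg ⇒ m U n ⇒ m U U n ⇒ m U U U n ⇒ m c U U n ⇒ m c c U n ⇒ m c c c n

Two distinct leftmost derivations for the same string.

Ambiguous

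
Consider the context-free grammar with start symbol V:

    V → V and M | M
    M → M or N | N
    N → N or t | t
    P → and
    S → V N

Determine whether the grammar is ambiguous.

Witness: t or t

Derivation 1: V ⇒ M ⇒ M or N ⇒ N or N ⇒ t or N ⇒ t or t
Derivation 2: V ⇒ M ⇒ N ⇒ N or t ⇒ t or t

Two distinct leftmost derivations for the same string.

Ambiguous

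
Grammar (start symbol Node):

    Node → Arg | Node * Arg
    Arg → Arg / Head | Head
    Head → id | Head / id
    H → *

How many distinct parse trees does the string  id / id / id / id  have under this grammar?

8

Parse trees for id / id / id / id:
  [Node [Arg [Arg [Head id]] / [Head [Head [Head id] / id] / id]]]
  [Node [Arg [Arg [Arg [Head id]] / [Head id]] / [Head [Head id] / id]]]
  [Node [Arg [Arg [Head [Head id] / id]] / [Head [Head id] / id]]]
  [Node [Arg [Arg [Arg [Head id]] / [Head [Head id] / id]] / [Head id]]]
  [Node [Arg [Arg [Arg [Arg [Head id]] / [Head id]] / [Head id]] / [Head id]]]
  [Node [Arg [Arg [Arg [Head [Head id] / id]] / [Head id]] / [Head id]]]
  [Node [Arg [Arg [Head [Head [Head id] / id] / id]] / [Head id]]]
  [Node [Arg [Head [Head [Head [Head id] / id] / id] / id]]]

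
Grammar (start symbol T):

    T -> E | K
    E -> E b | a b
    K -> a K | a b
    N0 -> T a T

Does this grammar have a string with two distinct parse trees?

Witness: a b

Derivation 1: T ⇒ E ⇒ a b
Derivation 2: T ⇒ K ⇒ a b

Two distinct leftmost derivations for the same string.

Ambiguous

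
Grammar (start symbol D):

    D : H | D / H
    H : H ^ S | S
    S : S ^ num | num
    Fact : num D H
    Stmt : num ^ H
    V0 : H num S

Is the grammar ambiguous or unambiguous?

Ambiguous

Witness: num ^ num

Derivation 1: D ⇒ H ⇒ H ^ S ⇒ S ^ S ⇒ num ^ S ⇒ num ^ num
Derivation 2: D ⇒ H ⇒ S ⇒ S ^ num ⇒ num ^ num

Two distinct leftmost derivations for the same string.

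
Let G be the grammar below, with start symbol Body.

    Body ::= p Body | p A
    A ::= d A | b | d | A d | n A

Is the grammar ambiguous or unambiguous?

Ambiguous

Witness: p d d

Derivation 1: Body ⇒ p A ⇒ p d A ⇒ p d d
Derivation 2: Body ⇒ p A ⇒ p A d ⇒ p d d

Two distinct leftmost derivations for the same string.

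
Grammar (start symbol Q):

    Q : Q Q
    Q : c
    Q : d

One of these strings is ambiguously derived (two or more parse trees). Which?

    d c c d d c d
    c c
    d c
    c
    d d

d c c d d c d: 132 trees
c c: 1 tree
d c: 1 tree
c: 1 tree
d d: 1 tree

d c c d d c d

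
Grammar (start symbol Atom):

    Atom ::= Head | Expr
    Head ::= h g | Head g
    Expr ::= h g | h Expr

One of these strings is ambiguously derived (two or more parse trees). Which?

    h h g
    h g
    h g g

h g

h h g: 1 tree
h g: 2 trees
h g g: 1 tree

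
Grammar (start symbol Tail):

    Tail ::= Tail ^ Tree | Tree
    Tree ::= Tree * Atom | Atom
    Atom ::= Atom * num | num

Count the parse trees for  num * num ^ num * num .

Parse trees for num * num ^ num * num:
  [Tail [Tail [Tree [Tree [Atom num]] * [Atom num]]] ^ [Tree [Tree [Atom num]] * [Atom num]]]
  [Tail [Tail [Tree [Tree [Atom num]] * [Atom num]]] ^ [Tree [Atom [Atom num] * num]]]
  [Tail [Tail [Tree [Atom [Atom num] * num]]] ^ [Tree [Tree [Atom num]] * [Atom num]]]
  [Tail [Tail [Tree [Atom [Atom num] * num]]] ^ [Tree [Atom [Atom num] * num]]]

4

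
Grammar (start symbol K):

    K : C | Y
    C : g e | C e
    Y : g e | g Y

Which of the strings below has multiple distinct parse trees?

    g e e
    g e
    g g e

g e e: 1 tree
g e: 2 trees
g g e: 1 tree

g e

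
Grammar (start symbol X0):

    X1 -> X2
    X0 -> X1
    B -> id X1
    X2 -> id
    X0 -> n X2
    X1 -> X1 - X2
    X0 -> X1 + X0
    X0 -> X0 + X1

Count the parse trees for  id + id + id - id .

4

Parse trees for id + id + id - id:
  [X0 [X1 [X2 id]] + [X0 [X1 [X2 id]] + [X0 [X1 [X1 [X2 id]] - [X2 id]]]]]
  [X0 [X1 [X2 id]] + [X0 [X0 [X1 [X2 id]]] + [X1 [X1 [X2 id]] - [X2 id]]]]
  [X0 [X0 [X1 [X2 id]] + [X0 [X1 [X2 id]]]] + [X1 [X1 [X2 id]] - [X2 id]]]
  [X0 [X0 [X0 [X1 [X2 id]]] + [X1 [X2 id]]] + [X1 [X1 [X2 id]] - [X2 id]]]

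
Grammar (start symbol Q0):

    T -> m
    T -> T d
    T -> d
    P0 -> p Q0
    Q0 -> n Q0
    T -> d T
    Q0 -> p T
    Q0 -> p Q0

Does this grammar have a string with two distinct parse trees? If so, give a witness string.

Ambiguous

Witness: p d d

Derivation 1: Q0 ⇒ p T ⇒ p T d ⇒ p d d
Derivation 2: Q0 ⇒ p T ⇒ p d T ⇒ p d d

Two distinct leftmost derivations for the same string.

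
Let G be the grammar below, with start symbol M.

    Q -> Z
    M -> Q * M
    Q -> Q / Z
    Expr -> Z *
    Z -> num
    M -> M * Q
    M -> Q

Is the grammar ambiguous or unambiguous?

Witness: num * num

Derivation 1: M ⇒ Q * M ⇒ Z * M ⇒ num * M ⇒ num * Q ⇒ num * Z ⇒ num * num
Derivation 2: M ⇒ M * Q ⇒ Q * Q ⇒ Z * Q ⇒ num * Q ⇒ num * Z ⇒ num * num

Two distinct leftmost derivations for the same string.

Ambiguous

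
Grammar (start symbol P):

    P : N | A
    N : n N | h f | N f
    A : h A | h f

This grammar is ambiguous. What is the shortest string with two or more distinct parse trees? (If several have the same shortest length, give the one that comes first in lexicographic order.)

h f

length 2: h f has 2 parse trees

Two derivations of h f:
  P ⇒ N ⇒ h f
  P ⇒ A ⇒ h f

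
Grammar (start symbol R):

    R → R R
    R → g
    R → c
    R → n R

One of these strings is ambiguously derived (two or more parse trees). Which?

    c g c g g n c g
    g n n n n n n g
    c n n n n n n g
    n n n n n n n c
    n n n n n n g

c g c g g n c g

c g c g g n c g: 174 trees
g n n n n n n g: 1 tree
c n n n n n n g: 1 tree
n n n n n n n c: 1 tree
n n n n n n g: 1 tree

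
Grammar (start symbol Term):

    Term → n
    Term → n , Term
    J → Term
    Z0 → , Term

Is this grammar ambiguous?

Unambiguous

(J, Z0 are unreachable from Term, so their rules don't affect L(Term).) Right-recursive list with a separator: after each atom, whether the separator follows determines the rule. One parse per string.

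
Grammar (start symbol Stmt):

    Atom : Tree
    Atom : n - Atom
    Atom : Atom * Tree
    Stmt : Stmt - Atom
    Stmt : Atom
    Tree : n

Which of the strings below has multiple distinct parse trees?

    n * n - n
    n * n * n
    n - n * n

n - n * n

n * n - n: 1 tree
n * n * n: 1 tree
n - n * n: 3 trees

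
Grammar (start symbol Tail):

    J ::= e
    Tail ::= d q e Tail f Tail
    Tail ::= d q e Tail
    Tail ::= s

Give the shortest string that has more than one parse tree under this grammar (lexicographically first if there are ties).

d q e d q e s f s

length 1: no string has ≥2 trees
length 4: no string has ≥2 trees
length 6: no string has ≥2 trees
length 7: no string has ≥2 trees
length 9: d q e d q e s f s has 2 parse trees

Two derivations of d q e d q e s f s:
  Tail ⇒ d q e Tail f Tail ⇒ d q e d q e Tail f Tail ⇒ d q e d q e s f Tail ⇒ d q e d q e s f s
  Tail ⇒ d q e Tail ⇒ d q e d q e Tail f Tail ⇒ d q e d q e s f Tail ⇒ d q e d q e s f s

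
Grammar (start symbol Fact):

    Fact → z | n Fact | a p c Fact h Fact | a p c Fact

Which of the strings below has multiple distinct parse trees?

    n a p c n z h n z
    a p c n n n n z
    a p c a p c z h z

n a p c n z h n z: 1 tree
a p c n n n n z: 1 tree
a p c a p c z h z: 2 trees

a p c a p c z h z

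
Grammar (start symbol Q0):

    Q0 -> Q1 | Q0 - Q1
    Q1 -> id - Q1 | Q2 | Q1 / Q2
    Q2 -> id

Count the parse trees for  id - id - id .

4

Parse trees for id - id - id:
  [Q0 [Q1 id - [Q1 id - [Q1 [Q2 id]]]]]
  [Q0 [Q0 [Q1 [Q2 id]]] - [Q1 id - [Q1 [Q2 id]]]]
  [Q0 [Q0 [Q1 id - [Q1 [Q2 id]]]] - [Q1 [Q2 id]]]
  [Q0 [Q0 [Q0 [Q1 [Q2 id]]] - [Q1 [Q2 id]]] - [Q1 [Q2 id]]]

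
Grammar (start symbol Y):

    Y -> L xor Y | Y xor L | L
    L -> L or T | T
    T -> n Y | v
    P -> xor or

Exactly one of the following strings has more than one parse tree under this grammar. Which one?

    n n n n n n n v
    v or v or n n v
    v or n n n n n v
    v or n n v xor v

n n n n n n n v: 1 tree
v or v or n n v: 1 tree
v or n n n n n v: 1 tree
v or n n v xor v: 6 trees

v or n n v xor v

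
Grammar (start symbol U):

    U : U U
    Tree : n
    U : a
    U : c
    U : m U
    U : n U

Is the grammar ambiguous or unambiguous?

Ambiguous

Witness: a a a

Derivation 1: U ⇒ U U ⇒ U U U ⇒ a U U ⇒ a a U ⇒ a a a
Derivation 2: U ⇒ U U ⇒ a U ⇒ a U U ⇒ a a U ⇒ a a a

Two distinct leftmost derivations for the same string.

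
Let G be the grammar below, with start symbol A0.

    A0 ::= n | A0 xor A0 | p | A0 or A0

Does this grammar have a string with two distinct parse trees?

Witness: n or n or n

Derivation 1: A0 ⇒ A0 or A0 ⇒ n or A0 ⇒ n or A0 or A0 ⇒ n or n or A0 ⇒ n or n or n
Derivation 2: A0 ⇒ A0 or A0 ⇒ A0 or A0 or A0 ⇒ n or A0 or A0 ⇒ n or n or A0 ⇒ n or n or n

Two distinct leftmost derivations for the same string.

Ambiguous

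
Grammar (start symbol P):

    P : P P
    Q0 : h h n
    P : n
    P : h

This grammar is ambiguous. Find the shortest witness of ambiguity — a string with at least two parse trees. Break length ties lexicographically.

h h h

length 1: no string has ≥2 trees
length 2: no string has ≥2 trees
length 3: h h h has 2 parse trees

Two derivations of h h h:
  P ⇒ P P ⇒ P P P ⇒ h P P ⇒ h h P ⇒ h h h
  P ⇒ P P ⇒ h P ⇒ h P P ⇒ h h P ⇒ h h h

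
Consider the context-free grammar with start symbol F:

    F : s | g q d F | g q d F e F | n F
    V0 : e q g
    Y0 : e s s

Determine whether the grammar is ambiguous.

Ambiguous

Witness: g q d g q d s e s

Derivation 1: F ⇒ g q d F ⇒ g q d g q d F e F ⇒ g q d g q d s e F ⇒ g q d g q d s e s
Derivation 2: F ⇒ g q d F e F ⇒ g q d g q d F e F ⇒ g q d g q d s e F ⇒ g q d g q d s e s

Two distinct leftmost derivations for the same string.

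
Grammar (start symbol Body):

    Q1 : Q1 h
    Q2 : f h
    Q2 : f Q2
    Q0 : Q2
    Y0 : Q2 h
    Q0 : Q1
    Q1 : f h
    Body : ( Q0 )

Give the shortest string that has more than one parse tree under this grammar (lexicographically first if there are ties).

( f h )

length 4: ( f h ) has 2 parse trees

Two derivations of ( f h ):
  Body ⇒ ( Q0 ) ⇒ ( Q2 ) ⇒ ( f h )
  Body ⇒ ( Q0 ) ⇒ ( Q1 ) ⇒ ( f h )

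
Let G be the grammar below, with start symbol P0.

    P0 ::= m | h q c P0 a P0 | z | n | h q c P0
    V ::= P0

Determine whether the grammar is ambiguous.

Ambiguous

Witness: h q c h q c m a m

Derivation 1: P0 ⇒ h q c P0 a P0 ⇒ h q c h q c P0 a P0 ⇒ h q c h q c m a P0 ⇒ h q c h q c m a m
Derivation 2: P0 ⇒ h q c P0 ⇒ h q c h q c P0 a P0 ⇒ h q c h q c m a P0 ⇒ h q c h q c m a m

Two distinct leftmost derivations for the same string.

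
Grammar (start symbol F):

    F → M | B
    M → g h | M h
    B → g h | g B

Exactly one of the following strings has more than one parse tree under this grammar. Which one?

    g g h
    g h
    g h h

g h

g g h: 1 tree
g h: 2 trees
g h h: 1 tree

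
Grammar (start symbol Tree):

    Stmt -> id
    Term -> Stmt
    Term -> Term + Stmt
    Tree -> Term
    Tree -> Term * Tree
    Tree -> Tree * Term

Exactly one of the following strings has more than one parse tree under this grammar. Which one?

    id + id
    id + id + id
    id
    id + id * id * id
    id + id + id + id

id + id: 1 tree
id + id + id: 1 tree
id: 1 tree
id + id * id * id: 4 trees
id + id + id + id: 1 tree

id + id * id * id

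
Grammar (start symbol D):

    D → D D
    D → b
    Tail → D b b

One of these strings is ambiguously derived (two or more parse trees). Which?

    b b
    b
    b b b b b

b b b b b

b b: 1 tree
b: 1 tree
b b b b b: 14 trees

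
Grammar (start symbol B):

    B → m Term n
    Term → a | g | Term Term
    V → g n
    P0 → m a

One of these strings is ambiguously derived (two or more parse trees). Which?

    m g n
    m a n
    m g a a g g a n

m g a a g g a n

m g n: 1 tree
m a n: 1 tree
m g a a g g a n: 42 trees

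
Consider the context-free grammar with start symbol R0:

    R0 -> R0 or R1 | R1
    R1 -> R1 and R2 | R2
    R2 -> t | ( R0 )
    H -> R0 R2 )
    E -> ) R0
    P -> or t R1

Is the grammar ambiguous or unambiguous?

(H, E, P are unreachable from R0, so their rules don't affect L(R0).) This is a standard precedence ladder (R0 over R1 over R2), with each level left-recursive on its own operator ('or' at R0, 'and' at R1). That structure is LR(1), hence unambiguous.

Unambiguous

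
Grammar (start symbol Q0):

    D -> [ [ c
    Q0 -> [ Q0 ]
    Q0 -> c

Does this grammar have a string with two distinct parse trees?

Unambiguous

Only Q0 is reachable from Q0; ignoring the rest: Each string is a nest of matched brackets around a single atom. An opening bracket forces the recursive rule; an atom forces the base rule.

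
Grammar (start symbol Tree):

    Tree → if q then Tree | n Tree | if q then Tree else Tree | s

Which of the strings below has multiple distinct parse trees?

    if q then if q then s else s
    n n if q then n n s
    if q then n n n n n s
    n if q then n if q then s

if q then if q then s else s

if q then if q then s else s: 2 trees
n n if q then n n s: 1 tree
if q then n n n n n s: 1 tree
n if q then n if q then s: 1 tree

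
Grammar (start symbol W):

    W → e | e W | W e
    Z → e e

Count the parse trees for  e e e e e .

16

Parse trees for e e e e e (showing first 6 of 16):
  [W e [W e [W e [W e [W e]]]]]
  [W e [W e [W e [W [W e] e]]]]
  [W e [W e [W [W e [W e]] e]]]
  [W e [W e [W [W [W e] e] e]]]
  [W e [W [W e [W e [W e]]] e]]
  [W e [W [W e [W [W e] e]] e]]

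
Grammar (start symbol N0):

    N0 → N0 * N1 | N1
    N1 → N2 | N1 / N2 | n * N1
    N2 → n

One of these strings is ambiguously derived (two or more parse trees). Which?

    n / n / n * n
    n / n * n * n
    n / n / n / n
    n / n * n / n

n / n / n * n: 1 tree
n / n * n * n: 2 trees
n / n / n / n: 1 tree
n / n * n / n: 1 tree

n / n * n * n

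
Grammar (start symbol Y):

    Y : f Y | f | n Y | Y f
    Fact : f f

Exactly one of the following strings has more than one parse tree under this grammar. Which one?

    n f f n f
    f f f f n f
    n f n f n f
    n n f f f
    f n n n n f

n f f n f: 1 tree
f f f f n f: 1 tree
n f n f n f: 1 tree
n n f f f: 11 trees
f n n n n f: 1 tree

n n f f f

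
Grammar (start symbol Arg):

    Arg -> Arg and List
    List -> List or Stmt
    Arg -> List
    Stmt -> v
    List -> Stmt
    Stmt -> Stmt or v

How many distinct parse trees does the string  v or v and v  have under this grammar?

2

Parse trees for v or v and v:
  [Arg [Arg [List [List [Stmt v]] or [Stmt v]]] and [List [Stmt v]]]
  [Arg [Arg [List [Stmt [Stmt v] or v]]] and [List [Stmt v]]]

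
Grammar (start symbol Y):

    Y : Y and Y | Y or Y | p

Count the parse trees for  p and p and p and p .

Parse trees for p and p and p and p:
  [Y [Y p] and [Y [Y p] and [Y [Y p] and [Y p]]]]
  [Y [Y p] and [Y [Y [Y p] and [Y p]] and [Y p]]]
  [Y [Y [Y p] and [Y p]] and [Y [Y p] and [Y p]]]
  [Y [Y [Y p] and [Y [Y p] and [Y p]]] and [Y p]]
  [Y [Y [Y [Y p] and [Y p]] and [Y p]] and [Y p]]

5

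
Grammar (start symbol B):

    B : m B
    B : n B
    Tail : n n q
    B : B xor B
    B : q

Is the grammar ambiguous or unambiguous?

Ambiguous

Witness: m q xor q

Derivation 1: B ⇒ m B ⇒ m B xor B ⇒ m q xor B ⇒ m q xor q
Derivation 2: B ⇒ B xor B ⇒ m B xor B ⇒ m q xor B ⇒ m q xor q

Two distinct leftmost derivations for the same string.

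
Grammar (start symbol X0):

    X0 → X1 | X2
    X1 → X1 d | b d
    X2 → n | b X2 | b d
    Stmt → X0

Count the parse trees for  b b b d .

1

Parse trees for b b b d:
  [X0 [X2 b [X2 b [X2 b d]]]]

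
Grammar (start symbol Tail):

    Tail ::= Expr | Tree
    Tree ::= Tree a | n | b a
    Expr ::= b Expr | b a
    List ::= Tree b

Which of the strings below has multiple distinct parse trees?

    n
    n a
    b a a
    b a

b a

n: 1 tree
n a: 1 tree
b a a: 1 tree
b a: 2 trees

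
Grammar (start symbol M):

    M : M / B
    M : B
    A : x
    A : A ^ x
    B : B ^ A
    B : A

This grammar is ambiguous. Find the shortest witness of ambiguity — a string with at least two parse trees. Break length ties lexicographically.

x ^ x

length 1: no string has ≥2 trees
length 3: x ^ x has 2 parse trees

Two derivations of x ^ x:
  M ⇒ B ⇒ B ^ A ⇒ A ^ A ⇒ x ^ A ⇒ x ^ x
  M ⇒ B ⇒ A ⇒ A ^ x ⇒ x ^ x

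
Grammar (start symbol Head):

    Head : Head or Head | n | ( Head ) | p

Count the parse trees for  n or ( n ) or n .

Parse trees for n or ( n ) or n:
  [Head [Head n] or [Head [Head ( [Head n] )] or [Head n]]]
  [Head [Head [Head n] or [Head ( [Head n] )]] or [Head n]]

2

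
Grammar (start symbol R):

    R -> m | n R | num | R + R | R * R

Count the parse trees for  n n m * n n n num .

3

Parse trees for n n m * n n n num:
  [R n [R n [R [R m] * [R n [R n [R n [R num]]]]]]]
  [R n [R [R n [R m]] * [R n [R n [R n [R num]]]]]]
  [R [R n [R n [R m]]] * [R n [R n [R n [R num]]]]]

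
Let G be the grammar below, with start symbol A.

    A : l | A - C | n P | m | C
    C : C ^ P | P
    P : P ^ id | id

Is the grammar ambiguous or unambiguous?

Witness: id ^ id

Derivation 1: A ⇒ C ⇒ C ^ P ⇒ P ^ P ⇒ id ^ P ⇒ id ^ id
Derivation 2: A ⇒ C ⇒ P ⇒ P ^ id ⇒ id ^ id

Two distinct leftmost derivations for the same string.

Ambiguous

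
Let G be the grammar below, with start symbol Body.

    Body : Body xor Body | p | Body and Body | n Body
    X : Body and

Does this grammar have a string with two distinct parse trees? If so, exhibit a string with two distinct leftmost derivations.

Witness: n p and p

Derivation 1: Body ⇒ Body and Body ⇒ n Body and Body ⇒ n p and Body ⇒ n p and p
Derivation 2: Body ⇒ n Body ⇒ n Body and Body ⇒ n p and Body ⇒ n p and p

Two distinct leftmost derivations for the same string.

Ambiguous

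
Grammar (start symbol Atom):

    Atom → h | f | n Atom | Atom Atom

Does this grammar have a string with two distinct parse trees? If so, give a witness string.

Witness: f f f

Derivation 1: Atom ⇒ Atom Atom ⇒ f Atom ⇒ f Atom Atom ⇒ f f Atom ⇒ f f f
Derivation 2: Atom ⇒ Atom Atom ⇒ Atom Atom Atom ⇒ f Atom Atom ⇒ f f Atom ⇒ f f f

Two distinct leftmost derivations for the same string.

Ambiguous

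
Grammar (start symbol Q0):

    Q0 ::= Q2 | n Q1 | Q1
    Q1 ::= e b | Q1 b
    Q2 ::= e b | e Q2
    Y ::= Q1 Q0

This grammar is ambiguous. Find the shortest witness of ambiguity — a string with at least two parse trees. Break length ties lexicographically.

e b

length 2: e b has 2 parse trees

Two derivations of e b:
  Q0 ⇒ Q2 ⇒ e b
  Q0 ⇒ Q1 ⇒ e b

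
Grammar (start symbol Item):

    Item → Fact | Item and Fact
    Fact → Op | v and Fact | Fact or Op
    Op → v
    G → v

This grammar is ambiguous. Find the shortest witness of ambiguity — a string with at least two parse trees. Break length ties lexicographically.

length 1: no string has ≥2 trees
length 3: v and v has 2 parse trees

Two derivations of v and v:
  Item ⇒ Fact ⇒ v and Fact ⇒ v and Op ⇒ v and v
  Item ⇒ Item and Fact ⇒ Fact and Fact ⇒ Op and Fact ⇒ v and Fact ⇒ v and Op ⇒ v and v

v and v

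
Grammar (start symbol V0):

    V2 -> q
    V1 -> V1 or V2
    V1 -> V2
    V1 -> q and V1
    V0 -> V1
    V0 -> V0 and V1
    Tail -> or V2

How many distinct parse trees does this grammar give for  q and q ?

2

Parse trees for q and q:
  [V0 [V1 q and [V1 [V2 q]]]]
  [V0 [V0 [V1 [V2 q]]] and [V1 [V2 q]]]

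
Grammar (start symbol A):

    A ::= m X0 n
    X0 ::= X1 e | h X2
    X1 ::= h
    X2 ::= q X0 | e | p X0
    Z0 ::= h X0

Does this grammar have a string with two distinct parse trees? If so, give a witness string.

Ambiguous

Witness: m h e n

Derivation 1: A ⇒ m X0 n ⇒ m X1 e n ⇒ m h e n
Derivation 2: A ⇒ m X0 n ⇒ m h X2 n ⇒ m h e n

Two distinct leftmost derivations for the same string.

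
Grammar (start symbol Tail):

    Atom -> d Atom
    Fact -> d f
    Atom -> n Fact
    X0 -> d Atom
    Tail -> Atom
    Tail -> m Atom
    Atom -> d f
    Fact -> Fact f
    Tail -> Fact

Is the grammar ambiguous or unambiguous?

Ambiguous

Witness: d f

Derivation 1: Tail ⇒ Atom ⇒ d f
Derivation 2: Tail ⇒ Fact ⇒ d f

Two distinct leftmost derivations for the same string.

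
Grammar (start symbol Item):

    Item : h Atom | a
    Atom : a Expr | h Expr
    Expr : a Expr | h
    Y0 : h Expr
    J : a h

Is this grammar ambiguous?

Unambiguous

(Y0, J are unreachable from Item, so their rules don't affect L(Item).) Restricted to the reachable nonterminals, every rule has the form A → t or A → t B, and no two rules for the same A share a first terminal. The grammar encodes a DFA — one run per string.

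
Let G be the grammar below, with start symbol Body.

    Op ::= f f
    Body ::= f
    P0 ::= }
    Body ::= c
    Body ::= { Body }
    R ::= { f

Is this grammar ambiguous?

Only Body is reachable from Body; ignoring the rest: Each string is a nest of matched brackets around a single atom. An opening bracket forces the recursive rule; an atom forces the base rule.

Unambiguous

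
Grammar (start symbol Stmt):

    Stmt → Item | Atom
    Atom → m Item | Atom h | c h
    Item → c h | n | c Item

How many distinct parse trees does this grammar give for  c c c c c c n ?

1

Parse trees for c c c c c c n:
  [Stmt [Item c [Item c [Item c [Item c [Item c [Item c [Item n]]]]]]]]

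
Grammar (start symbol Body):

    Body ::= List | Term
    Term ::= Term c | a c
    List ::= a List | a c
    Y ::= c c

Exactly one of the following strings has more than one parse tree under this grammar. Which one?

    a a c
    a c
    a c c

a c

a a c: 1 tree
a c: 2 trees
a c c: 1 tree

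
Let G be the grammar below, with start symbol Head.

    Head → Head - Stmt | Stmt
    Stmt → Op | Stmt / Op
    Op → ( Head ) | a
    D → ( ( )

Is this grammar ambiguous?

Unambiguous

(D is unreachable from Head, so its rules don't affect L(Head).) Head → Head - Stmt | Stmt  ;  Stmt → Stmt / Op | Op  — a left-associative chain with Op at the bottom. Each string factors uniquely by precedence.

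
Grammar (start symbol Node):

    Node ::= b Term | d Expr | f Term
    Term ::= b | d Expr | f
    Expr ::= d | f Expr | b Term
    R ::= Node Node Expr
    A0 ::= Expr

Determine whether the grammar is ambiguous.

(R, A0 are unreachable from Node, so their rules don't affect L(Node).) Each reachable nonterminal has at most one production per leading terminal, and all productions are right-linear; the derivation is determined token-by-token.

Unambiguous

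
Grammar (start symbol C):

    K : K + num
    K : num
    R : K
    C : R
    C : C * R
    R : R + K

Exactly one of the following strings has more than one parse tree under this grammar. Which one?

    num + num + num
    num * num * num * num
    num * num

num + num + num: 4 trees
num * num * num * num: 1 tree
num * num: 1 tree

num + num + num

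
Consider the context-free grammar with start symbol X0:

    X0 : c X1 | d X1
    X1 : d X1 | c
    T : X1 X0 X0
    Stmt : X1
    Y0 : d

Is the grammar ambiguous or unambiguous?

(T, Stmt, Y0 are unreachable from X0, so their rules don't affect L(X0).) Restricted to the reachable nonterminals, every rule has the form A → t or A → t B, and no two rules for the same A share a first terminal. The grammar encodes a DFA — one run per string.

Unambiguous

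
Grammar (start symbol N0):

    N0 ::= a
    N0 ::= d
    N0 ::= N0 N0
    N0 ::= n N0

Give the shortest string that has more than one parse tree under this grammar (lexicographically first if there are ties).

a a a

length 1: no string has ≥2 trees
length 2: no string has ≥2 trees
length 3: a a a has 2 parse trees

Two derivations of a a a:
  N0 ⇒ N0 N0 ⇒ a N0 ⇒ a N0 N0 ⇒ a a N0 ⇒ a a a
  N0 ⇒ N0 N0 ⇒ N0 N0 N0 ⇒ a N0 N0 ⇒ a a N0 ⇒ a a a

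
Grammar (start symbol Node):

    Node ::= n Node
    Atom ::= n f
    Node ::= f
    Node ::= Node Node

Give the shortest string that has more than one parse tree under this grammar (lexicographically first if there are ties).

length 1: no string has ≥2 trees
length 2: no string has ≥2 trees
length 3: f f f has 2 parse trees

Two derivations of f f f:
  Node ⇒ Node Node ⇒ f Node ⇒ f Node Node ⇒ f f Node ⇒ f f f
  Node ⇒ Node Node ⇒ Node Node Node ⇒ f Node Node ⇒ f f Node ⇒ f f f

f f f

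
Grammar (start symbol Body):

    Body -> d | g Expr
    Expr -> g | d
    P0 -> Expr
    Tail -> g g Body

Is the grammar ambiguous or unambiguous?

Only Body, Expr are reachable from Body; ignoring the rest: Restricted to the reachable nonterminals, every rule has the form A → t or A → t B, and no two rules for the same A share a first terminal. The grammar encodes a DFA — one run per string.

Unambiguous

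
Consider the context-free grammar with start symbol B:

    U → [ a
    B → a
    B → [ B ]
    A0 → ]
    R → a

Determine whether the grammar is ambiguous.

(U, R, A0 are unreachable from B, so their rules don't affect L(B).) Each string is a nest of matched brackets around a single atom. An opening bracket forces the recursive rule; an atom forces the base rule.

Unambiguous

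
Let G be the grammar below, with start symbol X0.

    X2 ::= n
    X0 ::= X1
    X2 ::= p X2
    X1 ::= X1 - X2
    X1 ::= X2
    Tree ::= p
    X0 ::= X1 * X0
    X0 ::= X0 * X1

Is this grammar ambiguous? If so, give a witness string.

Ambiguous

Witness: n * n

Derivation 1: X0 ⇒ X1 * X0 ⇒ X2 * X0 ⇒ n * X0 ⇒ n * X1 ⇒ n * X2 ⇒ n * n
Derivation 2: X0 ⇒ X0 * X1 ⇒ X1 * X1 ⇒ X2 * X1 ⇒ n * X1 ⇒ n * X2 ⇒ n * n

Two distinct leftmost derivations for the same string.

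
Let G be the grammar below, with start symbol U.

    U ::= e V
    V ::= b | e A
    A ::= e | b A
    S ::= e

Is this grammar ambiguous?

(S is unreachable from U, so its rules don't affect L(U).) Each reachable nonterminal has at most one production per leading terminal, and all productions are right-linear; the derivation is determined token-by-token.

Unambiguous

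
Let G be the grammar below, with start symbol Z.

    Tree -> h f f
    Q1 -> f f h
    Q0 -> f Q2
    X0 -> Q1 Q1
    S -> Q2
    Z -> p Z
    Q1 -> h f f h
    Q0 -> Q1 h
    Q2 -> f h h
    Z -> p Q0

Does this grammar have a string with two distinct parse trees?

Witness: p f f h h

Derivation 1: Z ⇒ p Q0 ⇒ p f Q2 ⇒ p f f h h
Derivation 2: Z ⇒ p Q0 ⇒ p Q1 h ⇒ p f f h h

Two distinct leftmost derivations for the same string.

Ambiguous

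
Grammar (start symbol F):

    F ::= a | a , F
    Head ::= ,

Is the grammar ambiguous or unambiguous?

Unambiguous

Only F is reachable from F; ignoring the rest: Right-recursive list with a separator: after each atom, whether the separator follows determines the rule. One parse per string.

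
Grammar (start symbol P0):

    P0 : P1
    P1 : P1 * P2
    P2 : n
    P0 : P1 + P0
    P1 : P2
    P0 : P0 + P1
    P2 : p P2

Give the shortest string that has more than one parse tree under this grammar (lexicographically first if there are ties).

n + n

length 1: no string has ≥2 trees
length 2: no string has ≥2 trees
length 3: n + n has 2 parse trees

Two derivations of n + n:
  P0 ⇒ P1 + P0 ⇒ P2 + P0 ⇒ n + P0 ⇒ n + P1 ⇒ n + P2 ⇒ n + n
  P0 ⇒ P0 + P1 ⇒ P1 + P1 ⇒ P2 + P1 ⇒ n + P1 ⇒ n + P2 ⇒ n + n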